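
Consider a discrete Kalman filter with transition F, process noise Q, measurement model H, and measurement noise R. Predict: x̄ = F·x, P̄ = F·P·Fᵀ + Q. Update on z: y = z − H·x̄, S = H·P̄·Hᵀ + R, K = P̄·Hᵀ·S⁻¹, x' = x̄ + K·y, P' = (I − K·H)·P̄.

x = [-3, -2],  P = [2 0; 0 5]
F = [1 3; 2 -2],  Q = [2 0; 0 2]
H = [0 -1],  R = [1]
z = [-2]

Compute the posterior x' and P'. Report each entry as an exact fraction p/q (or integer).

x' = [-383/31, 58/31]
P' = [843/31 -26/31; -26/31 30/31]

x̄ = F·x = [-9, -2]
P̄ = F·P·Fᵀ + Q = [49 -26; -26 30]
y = z − H·x̄ = [-4]
S = H·P̄·Hᵀ + R = [31]
K = P̄·Hᵀ·S⁻¹ = [26/31; -30/31]
x' = x̄ + K·y = [-383/31, 58/31]
P' = (I − K·H)·P̄ = [843/31 -26/31; -26/31 30/31]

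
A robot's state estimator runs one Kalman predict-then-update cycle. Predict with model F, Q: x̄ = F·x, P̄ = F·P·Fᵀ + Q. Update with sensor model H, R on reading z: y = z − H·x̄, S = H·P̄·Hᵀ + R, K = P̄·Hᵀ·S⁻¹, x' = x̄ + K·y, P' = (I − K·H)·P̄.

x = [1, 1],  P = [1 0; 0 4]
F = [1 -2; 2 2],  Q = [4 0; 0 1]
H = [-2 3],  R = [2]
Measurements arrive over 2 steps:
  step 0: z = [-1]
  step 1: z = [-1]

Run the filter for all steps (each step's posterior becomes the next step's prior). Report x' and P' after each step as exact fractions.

step 0: x̄ = F·x = [-1, 4]
step 0: P̄ = F·P·Fᵀ + Q = [21 -14; -14 21]
step 0: y = z − H·x̄ = [-15]
step 0: S = H·P̄·Hᵀ + R = [443]
step 0: K = P̄·Hᵀ·S⁻¹ = [-84/443; 91/443]
step 0: x' = x̄ + K·y = [817/443, 407/443]
step 0: P' = (I − K·H)·P̄ = [2247/443 1442/443; 1442/443 1022/443]
step 1: x̄ = F·x = [3/443, 2448/443]
step 1: P̄ = F·P·Fᵀ + Q = [2339/443 -2478/443; -2478/443 25055/443]
step 1: y = z − H·x̄ = [-7781/443]
step 1: S = H·P̄·Hᵀ + R = [265473/443]
step 1: K = P̄·Hᵀ·S⁻¹ = [-12112/265473; 26707/88491]
step 1: x' = x̄ + K·y = [214537/265473, 19907/88491]
step 1: P' = (I − K·H)·P̄ = [1070521/265473 235202/88491; 235202/88491 58202/29497]

step 0: x' = [817/443, 407/443], P' = [2247/443 1442/443; 1442/443 1022/443]
step 1: x' = [214537/265473, 19907/88491], P' = [1070521/265473 235202/88491; 235202/88491 58202/29497]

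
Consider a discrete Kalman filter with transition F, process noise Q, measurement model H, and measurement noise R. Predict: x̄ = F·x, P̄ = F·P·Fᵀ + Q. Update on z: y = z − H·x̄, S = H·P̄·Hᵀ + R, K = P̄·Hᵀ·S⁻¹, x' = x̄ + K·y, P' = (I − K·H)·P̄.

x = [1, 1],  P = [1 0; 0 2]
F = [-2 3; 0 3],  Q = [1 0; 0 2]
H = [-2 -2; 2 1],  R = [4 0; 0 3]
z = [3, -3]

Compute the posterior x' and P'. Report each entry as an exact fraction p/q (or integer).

x̄ = F·x = [1, 3]
P̄ = F·P·Fᵀ + Q = [23 18; 18 20]
y = z − H·x̄ = [11, -8]
S = H·P̄·Hᵀ + R = [320 -240; -240 187]
K = P̄·Hᵀ·S⁻¹ = [13/1120 5/14; -193/560 -1/7]
x' = x̄ + K·y = [-1937/1120, 197/560]
P' = (I − K·H)·P̄ = [613/560 -313/280; -313/280 253/140]

x' = [-1937/1120, 197/560]
P' = [613/560 -313/280; -313/280 253/140]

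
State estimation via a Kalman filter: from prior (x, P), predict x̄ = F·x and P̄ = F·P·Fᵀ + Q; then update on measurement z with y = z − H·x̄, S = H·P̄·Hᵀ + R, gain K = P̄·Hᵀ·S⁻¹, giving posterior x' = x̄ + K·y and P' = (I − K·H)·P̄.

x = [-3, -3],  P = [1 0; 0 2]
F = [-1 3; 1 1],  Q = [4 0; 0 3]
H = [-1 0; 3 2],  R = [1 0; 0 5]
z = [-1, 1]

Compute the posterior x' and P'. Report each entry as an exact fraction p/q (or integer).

x̄ = F·x = [-6, -6]
P̄ = F·P·Fᵀ + Q = [23 5; 5 6]
y = z − H·x̄ = [-7, 31]
S = H·P̄·Hᵀ + R = [24 -79; -79 296]
K = P̄·Hᵀ·S⁻¹ = [-567/863 79/863; 653/863 253/863]
x' = x̄ + K·y = [1240/863, -1906/863]
P' = (I − K·H)·P̄ = [567/863 -653/863; -653/863 1612/863]

x' = [1240/863, -1906/863]
P' = [567/863 -653/863; -653/863 1612/863]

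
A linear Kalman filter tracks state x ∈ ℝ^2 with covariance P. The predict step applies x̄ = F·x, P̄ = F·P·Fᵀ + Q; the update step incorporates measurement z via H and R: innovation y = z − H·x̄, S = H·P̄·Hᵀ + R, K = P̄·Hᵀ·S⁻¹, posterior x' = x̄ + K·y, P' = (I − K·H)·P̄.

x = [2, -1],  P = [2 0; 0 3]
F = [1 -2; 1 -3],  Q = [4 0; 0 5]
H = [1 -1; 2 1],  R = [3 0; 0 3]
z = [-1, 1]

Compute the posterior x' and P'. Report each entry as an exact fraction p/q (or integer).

x̄ = F·x = [4, 5]
P̄ = F·P·Fᵀ + Q = [18 20; 20 34]
y = z − H·x̄ = [0, -12]
S = H·P̄·Hᵀ + R = [15 -18; -18 189]
K = P̄·Hᵀ·S⁻¹ = [70/279 268/837; -146/279 286/837]
x' = x̄ + K·y = [44/279, 251/279]
P' = (I − K·H)·P̄ = [478/837 -152/837; -152/837 1162/837]

x' = [44/279, 251/279]
P' = [478/837 -152/837; -152/837 1162/837]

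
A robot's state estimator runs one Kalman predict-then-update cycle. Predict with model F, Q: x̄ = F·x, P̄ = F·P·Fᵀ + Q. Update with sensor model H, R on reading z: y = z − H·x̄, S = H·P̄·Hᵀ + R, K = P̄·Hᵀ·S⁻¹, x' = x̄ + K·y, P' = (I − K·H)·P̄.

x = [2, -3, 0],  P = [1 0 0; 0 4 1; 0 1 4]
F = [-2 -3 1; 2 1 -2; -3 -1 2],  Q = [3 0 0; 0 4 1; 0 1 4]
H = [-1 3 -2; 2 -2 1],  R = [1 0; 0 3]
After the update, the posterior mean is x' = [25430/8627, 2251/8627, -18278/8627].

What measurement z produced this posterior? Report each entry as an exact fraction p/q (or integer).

x̄ = F·x = [5, 1, -3]
P̄ = F·P·Fᵀ + Q = [41 -17 19; -17 24 -21; 19 -21 29]
S = H·P̄·Hᵀ + R = [804 -662; -662 588]
K = P̄·Hᵀ·S⁻¹ = [6465/17254 5620/8627; 4421/17254 1955/17254; -5081/17254 -1261/8627]
x' − x̄ = [-17705/8627, -6376/8627, 7603/8627] = K·y
y = (KᵀK)⁻¹·Kᵀ·(x' − x̄) = [-2, -2]
z = y + H·x̄ = [-2, -2] + [4, 5] = [2, 3]

z = [2, 3]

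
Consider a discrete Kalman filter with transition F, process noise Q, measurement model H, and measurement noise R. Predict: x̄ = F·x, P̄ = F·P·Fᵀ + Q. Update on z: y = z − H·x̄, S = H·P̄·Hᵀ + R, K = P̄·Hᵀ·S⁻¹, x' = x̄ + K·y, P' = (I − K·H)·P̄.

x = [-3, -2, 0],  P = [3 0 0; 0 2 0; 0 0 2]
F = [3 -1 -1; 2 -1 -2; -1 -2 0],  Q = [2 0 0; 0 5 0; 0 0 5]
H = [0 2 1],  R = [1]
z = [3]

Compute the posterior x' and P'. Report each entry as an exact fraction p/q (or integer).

x' = [-647/117, -20/9, 289/39]
P' = [2012/117 44/9 -367/39; 44/9 35/9 -22/3; -367/39 -22/3 192/13]

x̄ = F·x = [-7, -4, 7]
P̄ = F·P·Fᵀ + Q = [33 24 -5; 24 27 -2; -5 -2 16]
y = z − H·x̄ = [4]
S = H·P̄·Hᵀ + R = [117]
K = P̄·Hᵀ·S⁻¹ = [43/117; 4/9; 4/39]
x' = x̄ + K·y = [-647/117, -20/9, 289/39]
P' = (I − K·H)·P̄ = [2012/117 44/9 -367/39; 44/9 35/9 -22/3; -367/39 -22/3 192/13]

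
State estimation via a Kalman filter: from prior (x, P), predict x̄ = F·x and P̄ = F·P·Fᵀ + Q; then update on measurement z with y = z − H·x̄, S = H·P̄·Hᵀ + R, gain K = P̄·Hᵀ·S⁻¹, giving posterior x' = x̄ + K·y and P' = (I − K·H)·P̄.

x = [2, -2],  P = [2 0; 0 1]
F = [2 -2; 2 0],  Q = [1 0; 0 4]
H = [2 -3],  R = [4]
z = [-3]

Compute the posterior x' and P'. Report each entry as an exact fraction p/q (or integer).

x̄ = F·x = [8, 4]
P̄ = F·P·Fᵀ + Q = [13 8; 8 12]
y = z − H·x̄ = [-7]
S = H·P̄·Hᵀ + R = [68]
K = P̄·Hᵀ·S⁻¹ = [1/34; -5/17]
x' = x̄ + K·y = [265/34, 103/17]
P' = (I − K·H)·P̄ = [220/17 146/17; 146/17 104/17]

x' = [265/34, 103/17]
P' = [220/17 146/17; 146/17 104/17]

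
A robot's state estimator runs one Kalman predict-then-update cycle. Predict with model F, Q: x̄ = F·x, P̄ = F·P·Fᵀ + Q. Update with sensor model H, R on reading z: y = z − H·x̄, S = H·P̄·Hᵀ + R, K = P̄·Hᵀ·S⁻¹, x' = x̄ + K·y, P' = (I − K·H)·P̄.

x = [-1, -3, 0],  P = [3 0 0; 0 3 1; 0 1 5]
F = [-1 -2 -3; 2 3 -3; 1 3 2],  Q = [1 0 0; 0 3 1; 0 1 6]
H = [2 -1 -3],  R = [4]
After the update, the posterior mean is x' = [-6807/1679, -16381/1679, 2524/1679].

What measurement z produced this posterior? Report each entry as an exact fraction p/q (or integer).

x̄ = F·x = [7, -11, -10]
P̄ = F·P·Fᵀ + Q = [73 18 -64; 18 69 1; -64 1 68]
S = H·P̄·Hᵀ + R = [1679]
K = P̄·Hᵀ·S⁻¹ = [320/1679; -36/1679; -333/1679]
x' − x̄ = [-18560/1679, 2088/1679, 19314/1679] = K·y
y = (KᵀK)⁻¹·Kᵀ·(x' − x̄) = [-58]
z = y + H·x̄ = [-58] + [55] = [-3]

z = [-3]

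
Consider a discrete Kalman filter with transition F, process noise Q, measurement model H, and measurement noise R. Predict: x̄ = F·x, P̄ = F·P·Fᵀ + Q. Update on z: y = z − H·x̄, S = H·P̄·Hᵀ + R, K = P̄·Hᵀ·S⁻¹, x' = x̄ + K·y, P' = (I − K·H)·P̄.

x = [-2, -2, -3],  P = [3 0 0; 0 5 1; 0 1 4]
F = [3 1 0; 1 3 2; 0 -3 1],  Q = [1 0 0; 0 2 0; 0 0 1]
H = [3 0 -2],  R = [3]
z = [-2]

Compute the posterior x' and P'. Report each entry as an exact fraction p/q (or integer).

x̄ = F·x = [-8, -14, 3]
P̄ = F·P·Fᵀ + Q = [33 26 -14; 26 78 -40; -14 -40 44]
y = z − H·x̄ = [28]
S = H·P̄·Hᵀ + R = [644]
K = P̄·Hᵀ·S⁻¹ = [127/644; 79/322; -65/322]
x' = x̄ + K·y = [-57/23, -164/23, -61/23]
P' = (I − K·H)·P̄ = [5123/644 -1661/322 3747/322; -1661/322 6317/161 -1305/161; 3747/322 -1305/161 2859/161]

x' = [-57/23, -164/23, -61/23]
P' = [5123/644 -1661/322 3747/322; -1661/322 6317/161 -1305/161; 3747/322 -1305/161 2859/161]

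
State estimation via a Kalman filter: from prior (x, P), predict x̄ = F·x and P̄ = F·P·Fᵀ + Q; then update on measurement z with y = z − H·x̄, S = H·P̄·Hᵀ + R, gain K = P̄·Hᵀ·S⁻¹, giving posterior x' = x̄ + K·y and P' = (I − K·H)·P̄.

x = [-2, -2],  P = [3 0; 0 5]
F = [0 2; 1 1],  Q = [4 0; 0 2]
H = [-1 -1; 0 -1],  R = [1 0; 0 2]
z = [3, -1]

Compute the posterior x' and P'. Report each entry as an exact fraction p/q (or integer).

x' = [-5/2, -9/26]
P' = [9/5 -1; -1 15/13]

x̄ = F·x = [-4, -4]
P̄ = F·P·Fᵀ + Q = [24 10; 10 10]
y = z − H·x̄ = [-5, -5]
S = H·P̄·Hᵀ + R = [55 20; 20 12]
K = P̄·Hᵀ·S⁻¹ = [-4/5 1/2; -2/13 -15/26]
x' = x̄ + K·y = [-5/2, -9/26]
P' = (I − K·H)·P̄ = [9/5 -1; -1 15/13]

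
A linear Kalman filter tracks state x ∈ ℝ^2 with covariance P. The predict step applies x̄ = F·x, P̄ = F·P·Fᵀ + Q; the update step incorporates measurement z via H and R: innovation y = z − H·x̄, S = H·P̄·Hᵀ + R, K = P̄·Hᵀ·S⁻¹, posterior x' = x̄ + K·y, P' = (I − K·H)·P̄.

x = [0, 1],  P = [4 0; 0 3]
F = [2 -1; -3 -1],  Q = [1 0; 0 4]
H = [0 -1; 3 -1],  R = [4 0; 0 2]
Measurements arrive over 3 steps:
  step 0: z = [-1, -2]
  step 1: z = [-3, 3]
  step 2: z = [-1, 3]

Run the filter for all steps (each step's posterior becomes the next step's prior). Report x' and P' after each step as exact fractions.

step 0: x' = [-2831/5261, 2453/5261], P' = [2674/5261 4860/5261; 4860/5261 15428/5261]
step 1: x' = [1663794/1355273, 2039917/1355273], P' = [648482/1355273 1218380/1355273; 1218380/1355273 3963004/1355273]
step 2: x' = [331480514/334018589, -32983039/334018589], P' = [160018026/334018589 300888540/334018589; 300888540/334018589 977302572/334018589]

step 0: x̄ = F·x = [-1, -1]
step 0: P̄ = F·P·Fᵀ + Q = [20 -21; -21 43]
step 0: y = z − H·x̄ = [-2, 0]
step 0: S = H·P̄·Hᵀ + R = [47 106; 106 351]
step 0: K = P̄·Hᵀ·S⁻¹ = [-1215/5261 1581/5261; -3857/5261 -424/5261]
step 0: x' = x̄ + K·y = [-2831/5261, 2453/5261]
step 0: P' = (I − K·H)·P̄ = [2674/5261 4860/5261; 4860/5261 15428/5261]
step 1: x̄ = F·x = [-8115/5261, 6040/5261]
step 1: P̄ = F·P·Fᵀ + Q = [11945/5261 4244/5261; 4244/5261 89698/5261]
step 1: y = z − H·x̄ = [-9743/5261, 46168/5261]
step 1: S = H·P̄·Hᵀ + R = [110742/5261 76966/5261; 76966/5261 182261/5261]
step 1: K = P̄·Hᵀ·S⁻¹ = [-304595/1355273 363533/1355273; -990751/1355273 -153932/1355273]
step 1: x' = x̄ + K·y = [1663794/1355273, 2039917/1355273]
step 1: P' = (I − K·H)·P̄ = [648482/1355273 1218380/1355273; 1218380/1355273 3963004/1355273]
step 2: x̄ = F·x = [1287671/1355273, -7031299/1355273]
step 2: P̄ = F·P·Fᵀ + Q = [3038685/1355273 1290492/1355273; 1290492/1355273 22530714/1355273]
step 2: y = z − H·x̄ = [-8386572/1355273, -6828493/1355273]
step 2: S = H·P̄·Hᵀ + R = [27951806/1355273 18659238/1355273; 18659238/1355273 44846473/1355273]
step 2: K = P̄·Hᵀ·S⁻¹ = [-75222135/334018589 89582769/334018589; -244325643/334018589 -37318476/334018589]
step 2: x' = x̄ + K·y = [331480514/334018589, -32983039/334018589]
step 2: P' = (I − K·H)·P̄ = [160018026/334018589 300888540/334018589; 300888540/334018589 977302572/334018589]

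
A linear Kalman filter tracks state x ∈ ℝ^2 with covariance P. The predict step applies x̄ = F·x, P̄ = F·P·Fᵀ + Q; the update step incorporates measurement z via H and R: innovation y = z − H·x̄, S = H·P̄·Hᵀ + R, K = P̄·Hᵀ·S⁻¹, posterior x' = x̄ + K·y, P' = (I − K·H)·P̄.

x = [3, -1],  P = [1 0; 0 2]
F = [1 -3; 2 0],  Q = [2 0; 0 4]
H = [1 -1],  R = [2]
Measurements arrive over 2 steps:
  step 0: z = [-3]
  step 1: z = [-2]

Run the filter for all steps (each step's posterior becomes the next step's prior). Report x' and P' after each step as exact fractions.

step 0: x̄ = F·x = [6, 6]
step 0: P̄ = F·P·Fᵀ + Q = [21 2; 2 8]
step 0: y = z − H·x̄ = [-3]
step 0: S = H·P̄·Hᵀ + R = [27]
step 0: K = P̄·Hᵀ·S⁻¹ = [19/27; -2/9]
step 0: x' = x̄ + K·y = [35/9, 20/3]
step 0: P' = (I − K·H)·P̄ = [206/27 56/9; 56/9 20/3]
step 1: x̄ = F·x = [-145/9, 70/9]
step 1: P̄ = F·P·Fᵀ + Q = [872/27 -596/27; -596/27 932/27]
step 1: y = z − H·x̄ = [197/9]
step 1: S = H·P̄·Hᵀ + R = [3050/27]
step 1: K = P̄·Hᵀ·S⁻¹ = [734/1525; -764/1525]
step 1: x' = x̄ + K·y = [-8503/1525, -4862/1525]
step 1: P' = (I − K·H)·P̄ = [9344/1525 7876/1525; 7876/1525 9404/1525]

step 0: x' = [35/9, 20/3], P' = [206/27 56/9; 56/9 20/3]
step 1: x' = [-8503/1525, -4862/1525], P' = [9344/1525 7876/1525; 7876/1525 9404/1525]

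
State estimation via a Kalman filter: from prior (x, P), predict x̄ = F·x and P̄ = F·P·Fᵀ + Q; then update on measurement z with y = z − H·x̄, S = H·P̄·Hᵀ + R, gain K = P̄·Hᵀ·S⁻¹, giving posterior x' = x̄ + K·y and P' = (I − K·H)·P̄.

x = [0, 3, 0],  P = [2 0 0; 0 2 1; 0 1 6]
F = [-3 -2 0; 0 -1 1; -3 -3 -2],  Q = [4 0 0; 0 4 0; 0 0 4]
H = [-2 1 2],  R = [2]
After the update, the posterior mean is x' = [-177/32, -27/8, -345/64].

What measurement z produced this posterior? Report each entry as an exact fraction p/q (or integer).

z = [-3]

x̄ = F·x = [-6, -3, -9]
P̄ = F·P·Fᵀ + Q = [30 2 34; 2 10 -7; 34 -7 76]
S = H·P̄·Hᵀ + R = [128]
K = P̄·Hᵀ·S⁻¹ = [5/64; -1/16; 77/128]
x' − x̄ = [15/32, -3/8, 231/64] = K·y
y = (KᵀK)⁻¹·Kᵀ·(x' − x̄) = [6]
z = y + H·x̄ = [6] + [-9] = [-3]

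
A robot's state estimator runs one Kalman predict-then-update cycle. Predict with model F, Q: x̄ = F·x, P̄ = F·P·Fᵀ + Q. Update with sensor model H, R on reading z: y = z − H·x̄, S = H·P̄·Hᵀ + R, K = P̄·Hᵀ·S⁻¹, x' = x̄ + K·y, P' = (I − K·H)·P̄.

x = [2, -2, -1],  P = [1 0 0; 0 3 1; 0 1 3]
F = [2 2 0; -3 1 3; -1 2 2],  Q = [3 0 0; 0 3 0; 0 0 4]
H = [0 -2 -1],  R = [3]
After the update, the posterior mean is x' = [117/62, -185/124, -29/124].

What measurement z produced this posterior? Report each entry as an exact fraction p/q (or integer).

x̄ = F·x = [0, -11, -8]
P̄ = F·P·Fᵀ + Q = [19 6 14; 6 48 35; 14 35 37]
S = H·P̄·Hᵀ + R = [372]
K = P̄·Hᵀ·S⁻¹ = [-13/186; -131/372; -107/372]
x' − x̄ = [117/62, 1179/124, 963/124] = K·y
y = (KᵀK)⁻¹·Kᵀ·(x' − x̄) = [-27]
z = y + H·x̄ = [-27] + [30] = [3]

z = [3]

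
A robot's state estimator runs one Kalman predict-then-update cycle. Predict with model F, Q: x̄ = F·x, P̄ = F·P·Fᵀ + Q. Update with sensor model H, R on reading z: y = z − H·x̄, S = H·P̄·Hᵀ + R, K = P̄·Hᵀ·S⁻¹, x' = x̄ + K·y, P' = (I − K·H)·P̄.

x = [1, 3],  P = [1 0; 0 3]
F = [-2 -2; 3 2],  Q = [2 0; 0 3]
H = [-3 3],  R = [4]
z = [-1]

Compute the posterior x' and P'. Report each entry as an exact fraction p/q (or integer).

x̄ = F·x = [-8, 9]
P̄ = F·P·Fᵀ + Q = [18 -18; -18 24]
y = z − H·x̄ = [-52]
S = H·P̄·Hᵀ + R = [706]
K = P̄·Hᵀ·S⁻¹ = [-54/353; 63/353]
x' = x̄ + K·y = [-16/353, -99/353]
P' = (I − K·H)·P̄ = [522/353 450/353; 450/353 534/353]

x' = [-16/353, -99/353]
P' = [522/353 450/353; 450/353 534/353]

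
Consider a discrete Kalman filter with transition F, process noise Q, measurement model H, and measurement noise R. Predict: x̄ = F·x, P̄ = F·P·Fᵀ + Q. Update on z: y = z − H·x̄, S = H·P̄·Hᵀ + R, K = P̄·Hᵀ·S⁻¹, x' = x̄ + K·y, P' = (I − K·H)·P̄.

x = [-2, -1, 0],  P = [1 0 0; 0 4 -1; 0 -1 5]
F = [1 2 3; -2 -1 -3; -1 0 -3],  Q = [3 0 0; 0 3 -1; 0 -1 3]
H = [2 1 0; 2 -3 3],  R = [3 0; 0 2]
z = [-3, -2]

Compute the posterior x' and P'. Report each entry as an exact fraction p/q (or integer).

x' = [-176/89, 245/178, 351/178]
P' = [4261/801 -7282/801 -30152/2403; -7282/801 28571/1602 114067/4806; -30152/2403 114067/4806 462791/14418]

x̄ = F·x = [-4, 5, 2]
P̄ = F·P·Fᵀ + Q = [53 -46 -40; -46 50 43; -40 43 49]
y = z − H·x̄ = [0, 15]
S = H·P̄·Hᵀ + R = [81 135; 135 403]
K = P̄·Hᵀ·S⁻¹ = [1240/2403 12/89; -557/4806 -43/178; -6541/14418 -1/534]
x' = x̄ + K·y = [-176/89, 245/178, 351/178]
P' = (I − K·H)·P̄ = [4261/801 -7282/801 -30152/2403; -7282/801 28571/1602 114067/4806; -30152/2403 114067/4806 462791/14418]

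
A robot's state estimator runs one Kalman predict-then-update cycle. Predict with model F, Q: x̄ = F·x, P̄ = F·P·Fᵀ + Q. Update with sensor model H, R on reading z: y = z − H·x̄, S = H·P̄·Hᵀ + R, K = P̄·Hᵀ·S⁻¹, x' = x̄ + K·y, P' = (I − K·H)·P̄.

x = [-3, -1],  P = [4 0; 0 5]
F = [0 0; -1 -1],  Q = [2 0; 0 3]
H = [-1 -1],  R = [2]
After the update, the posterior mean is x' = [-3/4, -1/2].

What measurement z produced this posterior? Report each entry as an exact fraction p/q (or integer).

x̄ = F·x = [0, 4]
P̄ = F·P·Fᵀ + Q = [2 0; 0 12]
S = H·P̄·Hᵀ + R = [16]
K = P̄·Hᵀ·S⁻¹ = [-1/8; -3/4]
x' − x̄ = [-3/4, -9/2] = K·y
y = (KᵀK)⁻¹·Kᵀ·(x' − x̄) = [6]
z = y + H·x̄ = [6] + [-4] = [2]

z = [2]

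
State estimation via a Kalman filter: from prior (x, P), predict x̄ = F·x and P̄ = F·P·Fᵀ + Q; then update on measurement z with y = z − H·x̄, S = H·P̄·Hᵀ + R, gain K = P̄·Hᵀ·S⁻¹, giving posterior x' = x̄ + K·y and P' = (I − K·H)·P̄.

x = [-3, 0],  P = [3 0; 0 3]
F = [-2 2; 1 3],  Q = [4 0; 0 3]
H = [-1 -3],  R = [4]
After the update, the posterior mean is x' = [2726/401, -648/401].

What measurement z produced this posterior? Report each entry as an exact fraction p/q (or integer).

z = [-2]

x̄ = F·x = [6, -3]
P̄ = F·P·Fᵀ + Q = [28 12; 12 33]
S = H·P̄·Hᵀ + R = [401]
K = P̄·Hᵀ·S⁻¹ = [-64/401; -111/401]
x' − x̄ = [320/401, 555/401] = K·y
y = (KᵀK)⁻¹·Kᵀ·(x' − x̄) = [-5]
z = y + H·x̄ = [-5] + [3] = [-2]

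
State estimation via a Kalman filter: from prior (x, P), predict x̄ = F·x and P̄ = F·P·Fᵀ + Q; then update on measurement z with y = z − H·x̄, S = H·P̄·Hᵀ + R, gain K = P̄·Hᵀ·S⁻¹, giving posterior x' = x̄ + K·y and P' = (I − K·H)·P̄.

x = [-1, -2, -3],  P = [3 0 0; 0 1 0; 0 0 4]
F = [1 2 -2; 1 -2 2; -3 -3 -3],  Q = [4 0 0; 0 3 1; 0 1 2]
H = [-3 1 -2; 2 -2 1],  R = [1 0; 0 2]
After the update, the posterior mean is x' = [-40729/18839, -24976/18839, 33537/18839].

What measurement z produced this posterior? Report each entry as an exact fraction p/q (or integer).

x̄ = F·x = [1, -3, 18]
P̄ = F·P·Fᵀ + Q = [27 -17 9; -17 26 -26; 9 -26 74]
S = H·P̄·Hᵀ + R = [880 -691; -691 564]
K = P̄·Hᵀ·S⁻¹ = [1603/18839 5204/18839; -4636/18839 -9421/18839; -13860/18839 -12171/18839]
x' − x̄ = [-59568/18839, 31541/18839, -305565/18839] = K·y
y = (KᵀK)⁻¹·Kᵀ·(x' − x̄) = [44, -25]
z = y + H·x̄ = [44, -25] + [-42, 26] = [2, 1]

z = [2, 1]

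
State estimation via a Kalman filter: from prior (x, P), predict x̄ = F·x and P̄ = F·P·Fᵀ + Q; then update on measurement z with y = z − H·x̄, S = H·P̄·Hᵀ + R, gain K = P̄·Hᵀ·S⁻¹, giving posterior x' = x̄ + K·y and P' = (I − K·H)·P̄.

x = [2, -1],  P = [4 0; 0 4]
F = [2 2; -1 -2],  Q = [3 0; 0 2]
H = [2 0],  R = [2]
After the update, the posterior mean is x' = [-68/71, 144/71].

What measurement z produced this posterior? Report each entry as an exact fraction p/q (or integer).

x̄ = F·x = [2, 0]
P̄ = F·P·Fᵀ + Q = [35 -24; -24 22]
S = H·P̄·Hᵀ + R = [142]
K = P̄·Hᵀ·S⁻¹ = [35/71; -24/71]
x' − x̄ = [-210/71, 144/71] = K·y
y = (KᵀK)⁻¹·Kᵀ·(x' − x̄) = [-6]
z = y + H·x̄ = [-6] + [4] = [-2]

z = [-2]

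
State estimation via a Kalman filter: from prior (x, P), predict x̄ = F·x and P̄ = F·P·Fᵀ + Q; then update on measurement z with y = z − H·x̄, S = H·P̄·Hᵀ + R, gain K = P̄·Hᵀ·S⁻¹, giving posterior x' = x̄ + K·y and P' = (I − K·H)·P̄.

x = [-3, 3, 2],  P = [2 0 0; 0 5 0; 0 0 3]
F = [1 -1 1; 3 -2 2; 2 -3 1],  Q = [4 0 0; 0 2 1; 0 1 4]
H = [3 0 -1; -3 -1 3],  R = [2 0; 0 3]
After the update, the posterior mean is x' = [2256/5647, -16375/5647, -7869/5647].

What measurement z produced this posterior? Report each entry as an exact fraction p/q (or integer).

z = [3, -2]

x̄ = F·x = [-4, -11, -13]
P̄ = F·P·Fᵀ + Q = [14 22 22; 22 52 49; 22 49 60]
S = H·P̄·Hᵀ + R = [56 -59; -59 163]
K = P̄·Hᵀ·S⁻¹ = [3378/5647 1292/5647; 4482/5647 2627/5647; 4813/5647 3994/5647]
x' − x̄ = [24844/5647, 45742/5647, 65542/5647] = K·y
y = (KᵀK)⁻¹·Kᵀ·(x' − x̄) = [2, 14]
z = y + H·x̄ = [2, 14] + [1, -16] = [3, -2]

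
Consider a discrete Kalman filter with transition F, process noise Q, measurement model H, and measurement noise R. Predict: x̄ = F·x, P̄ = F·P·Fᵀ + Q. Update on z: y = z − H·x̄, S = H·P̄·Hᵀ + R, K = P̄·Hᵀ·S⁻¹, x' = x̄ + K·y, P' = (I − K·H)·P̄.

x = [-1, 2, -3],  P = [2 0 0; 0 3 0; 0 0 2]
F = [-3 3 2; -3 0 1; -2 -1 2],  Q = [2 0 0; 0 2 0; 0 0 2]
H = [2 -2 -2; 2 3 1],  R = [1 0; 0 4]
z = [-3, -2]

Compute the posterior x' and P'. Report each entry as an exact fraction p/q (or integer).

x̄ = F·x = [3, 0, -6]
P̄ = F·P·Fᵀ + Q = [55 22 11; 22 22 16; 11 16 21]
y = z − H·x̄ = [-21, -2]
S = H·P̄·Hᵀ + R = [257 -60; -60 847]
K = P̄·Hᵀ·S⁻¹ = [48488/214079 50699/214079; -19544/214079 30462/214079; -38584/214079 20267/214079]
x' = x̄ + K·y = [-477409/214079, 349500/214079, -514744/214079]
P' = (I − K·H)·P̄ = [160160/214079 -126720/214079 262636/214079; -126720/214079 246118/214079 -363066/214079; 262636/214079 -363066/214079 644994/214079]

x' = [-477409/214079, 349500/214079, -514744/214079]
P' = [160160/214079 -126720/214079 262636/214079; -126720/214079 246118/214079 -363066/214079; 262636/214079 -363066/214079 644994/214079]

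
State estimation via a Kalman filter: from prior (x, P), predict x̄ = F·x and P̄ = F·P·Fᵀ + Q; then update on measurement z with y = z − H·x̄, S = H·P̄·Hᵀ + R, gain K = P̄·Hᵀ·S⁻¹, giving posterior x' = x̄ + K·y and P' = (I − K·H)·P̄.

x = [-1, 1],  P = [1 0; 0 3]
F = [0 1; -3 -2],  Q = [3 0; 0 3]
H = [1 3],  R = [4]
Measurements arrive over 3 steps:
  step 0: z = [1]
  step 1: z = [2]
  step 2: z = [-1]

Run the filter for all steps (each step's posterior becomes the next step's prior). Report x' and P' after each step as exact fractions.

step 0: x' = [113/95, -4/95], P' = [498/95 -174/95; -174/95 102/95]
step 1: x' = [15473/30458, 13565/30458], P' = [105147/30458 -33261/30458; -33261/30458 23859/30458]
step 2: x' = [1190201/1788866, -1051897/1788866], P' = [6163179/1788866 -1963917/1788866; -1963917/1788866 1405995/1788866]

step 0: x̄ = F·x = [1, 1]
step 0: P̄ = F·P·Fᵀ + Q = [6 -6; -6 24]
step 0: y = z − H·x̄ = [-3]
step 0: S = H·P̄·Hᵀ + R = [190]
step 0: K = P̄·Hᵀ·S⁻¹ = [-6/95; 33/95]
step 0: x' = x̄ + K·y = [113/95, -4/95]
step 0: P' = (I − K·H)·P̄ = [498/95 -174/95; -174/95 102/95]
step 1: x̄ = F·x = [-4/95, -331/95]
step 1: P̄ = F·P·Fᵀ + Q = [387/95 318/95; 318/95 3087/95]
step 1: y = z − H·x̄ = [1187/95]
step 1: S = H·P̄·Hᵀ + R = [30458/95]
step 1: K = P̄·Hᵀ·S⁻¹ = [1341/30458; 9579/30458]
step 1: x' = x̄ + K·y = [15473/30458, 13565/30458]
step 1: P' = (I − K·H)·P̄ = [105147/30458 -33261/30458; -33261/30458 23859/30458]
step 2: x̄ = F·x = [13565/30458, -73549/30458]
step 2: P̄ = F·P·Fᵀ + Q = [115233/30458 52065/30458; 52065/30458 734001/30458]
step 2: y = z − H·x̄ = [88312/15229]
step 2: S = H·P̄·Hᵀ + R = [3577732/15229]
step 2: K = P̄·Hᵀ·S⁻¹ = [67857/1788866; 563517/1788866]
step 2: x' = x̄ + K·y = [1190201/1788866, -1051897/1788866]
step 2: P' = (I − K·H)·P̄ = [6163179/1788866 -1963917/1788866; -1963917/1788866 1405995/1788866]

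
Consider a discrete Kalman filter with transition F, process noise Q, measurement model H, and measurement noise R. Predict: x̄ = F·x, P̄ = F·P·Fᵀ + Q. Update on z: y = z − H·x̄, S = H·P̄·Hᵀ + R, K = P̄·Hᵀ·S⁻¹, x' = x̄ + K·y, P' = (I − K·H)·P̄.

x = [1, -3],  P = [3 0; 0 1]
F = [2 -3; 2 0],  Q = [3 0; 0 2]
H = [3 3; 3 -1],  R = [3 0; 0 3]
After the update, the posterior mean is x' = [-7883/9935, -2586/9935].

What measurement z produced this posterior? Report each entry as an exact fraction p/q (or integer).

x̄ = F·x = [11, 2]
P̄ = F·P·Fᵀ + Q = [24 12; 12 14]
S = H·P̄·Hᵀ + R = [561 246; 246 161]
K = P̄·Hᵀ·S⁻¹ = [876/9935 2364/9935; 2382/9935 -2282/9935]
x' − x̄ = [-117168/9935, -22456/9935] = K·y
y = (KᵀK)⁻¹·Kᵀ·(x' − x̄) = [-42, -34]
z = y + H·x̄ = [-42, -34] + [39, 31] = [-3, -3]

z = [-3, -3]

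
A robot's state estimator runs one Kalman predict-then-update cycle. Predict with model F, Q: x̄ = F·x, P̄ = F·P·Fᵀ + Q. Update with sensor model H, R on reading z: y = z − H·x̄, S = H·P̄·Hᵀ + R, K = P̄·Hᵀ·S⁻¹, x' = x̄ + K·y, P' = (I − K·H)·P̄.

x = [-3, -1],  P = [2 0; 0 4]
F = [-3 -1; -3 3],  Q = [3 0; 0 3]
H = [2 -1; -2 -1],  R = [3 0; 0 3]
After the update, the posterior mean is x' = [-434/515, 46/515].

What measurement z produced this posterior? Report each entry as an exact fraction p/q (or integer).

z = [-2, 2]

x̄ = F·x = [10, 6]
P̄ = F·P·Fᵀ + Q = [25 6; 6 57]
S = H·P̄·Hᵀ + R = [136 -43; -43 184]
K = P̄·Hᵀ·S⁻¹ = [632/2575 -636/2575; -3749/7725 -3773/7725]
x' − x̄ = [-5584/515, -3044/515] = K·y
y = (KᵀK)⁻¹·Kᵀ·(x' − x̄) = [-16, 28]
z = y + H·x̄ = [-16, 28] + [14, -26] = [-2, 2]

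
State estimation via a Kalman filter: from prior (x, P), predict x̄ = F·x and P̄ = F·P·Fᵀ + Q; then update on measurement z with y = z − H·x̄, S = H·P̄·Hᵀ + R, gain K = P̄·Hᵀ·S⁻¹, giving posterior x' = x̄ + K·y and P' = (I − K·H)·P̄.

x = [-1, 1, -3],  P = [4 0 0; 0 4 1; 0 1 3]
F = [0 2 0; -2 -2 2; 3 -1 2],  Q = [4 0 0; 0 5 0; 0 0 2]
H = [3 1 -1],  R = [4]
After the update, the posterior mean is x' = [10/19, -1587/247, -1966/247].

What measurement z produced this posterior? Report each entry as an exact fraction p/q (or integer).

z = [3]

x̄ = F·x = [2, -6, -10]
P̄ = F·P·Fᵀ + Q = [20 -12 -4; -12 41 -10; -4 -10 50]
S = H·P̄·Hᵀ + R = [247]
K = P̄·Hᵀ·S⁻¹ = [4/19; 15/247; -72/247]
x' − x̄ = [-28/19, -105/247, 504/247] = K·y
y = (KᵀK)⁻¹·Kᵀ·(x' − x̄) = [-7]
z = y + H·x̄ = [-7] + [10] = [3]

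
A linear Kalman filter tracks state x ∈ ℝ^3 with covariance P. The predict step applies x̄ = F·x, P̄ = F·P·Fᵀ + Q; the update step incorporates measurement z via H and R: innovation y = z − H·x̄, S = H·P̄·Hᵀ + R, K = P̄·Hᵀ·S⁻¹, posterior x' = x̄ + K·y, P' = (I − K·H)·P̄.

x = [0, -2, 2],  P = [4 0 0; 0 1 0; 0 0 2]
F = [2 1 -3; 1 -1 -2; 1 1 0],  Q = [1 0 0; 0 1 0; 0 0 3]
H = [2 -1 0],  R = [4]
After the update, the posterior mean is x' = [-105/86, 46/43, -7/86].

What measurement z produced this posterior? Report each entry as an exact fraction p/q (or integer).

z = [-3]

x̄ = F·x = [-8, -2, -2]
P̄ = F·P·Fᵀ + Q = [36 19 9; 19 14 3; 9 3 8]
S = H·P̄·Hᵀ + R = [86]
K = P̄·Hᵀ·S⁻¹ = [53/86; 12/43; 15/86]
x' − x̄ = [583/86, 132/43, 165/86] = K·y
y = (KᵀK)⁻¹·Kᵀ·(x' − x̄) = [11]
z = y + H·x̄ = [11] + [-14] = [-3]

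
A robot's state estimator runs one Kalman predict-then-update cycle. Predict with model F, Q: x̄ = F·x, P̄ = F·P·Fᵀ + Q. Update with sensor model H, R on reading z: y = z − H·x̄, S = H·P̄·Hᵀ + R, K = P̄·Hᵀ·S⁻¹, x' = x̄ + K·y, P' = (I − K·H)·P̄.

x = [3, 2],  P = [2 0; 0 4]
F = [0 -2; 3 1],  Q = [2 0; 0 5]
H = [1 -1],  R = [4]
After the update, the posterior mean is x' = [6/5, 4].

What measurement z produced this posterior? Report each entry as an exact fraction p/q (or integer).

z = [-2]

x̄ = F·x = [-4, 11]
P̄ = F·P·Fᵀ + Q = [18 -8; -8 27]
S = H·P̄·Hᵀ + R = [65]
K = P̄·Hᵀ·S⁻¹ = [2/5; -7/13]
x' − x̄ = [26/5, -7] = K·y
y = (KᵀK)⁻¹·Kᵀ·(x' − x̄) = [13]
z = y + H·x̄ = [13] + [-15] = [-2]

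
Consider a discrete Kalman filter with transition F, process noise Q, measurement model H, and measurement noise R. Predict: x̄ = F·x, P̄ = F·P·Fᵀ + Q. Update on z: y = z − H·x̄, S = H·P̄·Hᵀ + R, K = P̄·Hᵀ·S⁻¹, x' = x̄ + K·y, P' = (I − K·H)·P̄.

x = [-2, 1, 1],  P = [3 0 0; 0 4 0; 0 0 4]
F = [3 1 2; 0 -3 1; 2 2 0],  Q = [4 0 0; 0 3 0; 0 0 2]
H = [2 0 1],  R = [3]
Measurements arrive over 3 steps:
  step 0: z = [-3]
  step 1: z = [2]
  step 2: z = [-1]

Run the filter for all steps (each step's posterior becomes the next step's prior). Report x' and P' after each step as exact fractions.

step 0: x̄ = F·x = [-3, -2, -2]
step 0: P̄ = F·P·Fᵀ + Q = [51 -4 26; -4 43 -24; 26 -24 30]
step 0: y = z − H·x̄ = [5]
step 0: S = H·P̄·Hᵀ + R = [341]
step 0: K = P̄·Hᵀ·S⁻¹ = [128/341; -32/341; 82/341]
step 0: x' = x̄ + K·y = [-383/341, -842/341, -272/341]
step 0: P' = (I − K·H)·P̄ = [1007/341 2732/341 -1630/341; 2732/341 13639/341 -5560/341; -1630/341 -5560/341 3506/341]
step 1: x̄ = F·x = [-2535/341, 2254/341, -2450/341]
step 1: P̄ = F·P·Fᵀ + Q = [12682/341 -35583/341 26416/341; -35583/341 160640/341 -112606/341; 26416/341 -112606/341 81122/341]
step 1: y = z − H·x̄ = [8202/341]
step 1: S = H·P̄·Hᵀ + R = [238537/341]
step 1: K = P̄·Hᵀ·S⁻¹ = [51780/238537; -183772/238537; 133954/238537]
step 1: x' = x̄ + K·y = [-527835/238537, -2843506/238537, 1508138/238537]
step 1: P' = (I − K·H)·P̄ = [1008674/238537 3014229/238537 -1862008/238537; 3014229/238537 13332656/238537 -6579774/238537; -1862008/238537 -6579774/238537 4125878/238537]
step 2: x̄ = F·x = [-1410735/238537, 10038656/238537, -6742682/238537]
step 2: P̄ = F·P·Fᵀ + Q = [9290564/238537 -31561427/238537 23064060/238537; -31561427/238537 164314037/238537 -114964874/238537; 23064060/238537 -114964874/238537 81956226/238537]
step 2: y = z − H·x̄ = [717355/18349]
step 2: S = H·P̄·Hᵀ + R = [16314641/18349]
step 2: K = P̄·Hᵀ·S⁻¹ = [3203476/16314641; -1957008/2330663; 9852642/16314641]
step 2: x' = x̄ + K·y = [373794145/212090333, 280474192/30298619, -987655468/212090333]
step 2: P' = (I − K·H)·P̄ = [989855364/212090333 432771047/30298619 -1854775164/212090333; 432771047/30298619 1877025343/30298619 -941865406/30298619; -1854775164/212090333 -941865406/30298619 4093803366/212090333]

step 0: x' = [-383/341, -842/341, -272/341], P' = [1007/341 2732/341 -1630/341; 2732/341 13639/341 -5560/341; -1630/341 -5560/341 3506/341]
step 1: x' = [-527835/238537, -2843506/238537, 1508138/238537], P' = [1008674/238537 3014229/238537 -1862008/238537; 3014229/238537 13332656/238537 -6579774/238537; -1862008/238537 -6579774/238537 4125878/238537]
step 2: x' = [373794145/212090333, 280474192/30298619, -987655468/212090333], P' = [989855364/212090333 432771047/30298619 -1854775164/212090333; 432771047/30298619 1877025343/30298619 -941865406/30298619; -1854775164/212090333 -941865406/30298619 4093803366/212090333]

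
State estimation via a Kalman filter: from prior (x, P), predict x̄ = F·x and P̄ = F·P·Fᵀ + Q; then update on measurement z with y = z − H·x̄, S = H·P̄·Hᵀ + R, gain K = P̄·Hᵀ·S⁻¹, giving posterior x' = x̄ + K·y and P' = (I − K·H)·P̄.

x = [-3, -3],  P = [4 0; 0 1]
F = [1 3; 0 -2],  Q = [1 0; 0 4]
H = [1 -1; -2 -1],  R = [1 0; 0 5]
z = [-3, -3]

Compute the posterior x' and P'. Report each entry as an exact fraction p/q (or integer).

x̄ = F·x = [-12, 6]
P̄ = F·P·Fᵀ + Q = [14 -6; -6 8]
y = z − H·x̄ = [15, -21]
S = H·P̄·Hᵀ + R = [35 -26; -26 45]
K = P̄·Hᵀ·S⁻¹ = [328/899 -250/899; -526/899 -224/899]
x' = x̄ + K·y = [-618/899, 2208/899]
P' = (I − K·H)·P̄ = [526/899 198/899; 198/899 724/899]

x' = [-618/899, 2208/899]
P' = [526/899 198/899; 198/899 724/899]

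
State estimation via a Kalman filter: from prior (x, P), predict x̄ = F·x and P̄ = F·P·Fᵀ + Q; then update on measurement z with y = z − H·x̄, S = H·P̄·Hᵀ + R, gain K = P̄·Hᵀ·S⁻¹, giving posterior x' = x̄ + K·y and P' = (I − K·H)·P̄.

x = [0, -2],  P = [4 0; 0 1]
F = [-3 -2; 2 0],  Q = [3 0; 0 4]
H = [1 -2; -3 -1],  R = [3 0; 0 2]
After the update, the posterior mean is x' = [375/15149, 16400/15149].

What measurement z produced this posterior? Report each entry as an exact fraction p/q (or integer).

z = [-2, -1]

x̄ = F·x = [4, 0]
P̄ = F·P·Fᵀ + Q = [43 -24; -24 20]
S = H·P̄·Hᵀ + R = [222 -209; -209 265]
K = P̄·Hᵀ·S⁻¹ = [2170/15149 -4291/15149; -6092/15149 -1832/15149]
x' − x̄ = [-60221/15149, 16400/15149] = K·y
y = (KᵀK)⁻¹·Kᵀ·(x' − x̄) = [-6, 11]
z = y + H·x̄ = [-6, 11] + [4, -12] = [-2, -1]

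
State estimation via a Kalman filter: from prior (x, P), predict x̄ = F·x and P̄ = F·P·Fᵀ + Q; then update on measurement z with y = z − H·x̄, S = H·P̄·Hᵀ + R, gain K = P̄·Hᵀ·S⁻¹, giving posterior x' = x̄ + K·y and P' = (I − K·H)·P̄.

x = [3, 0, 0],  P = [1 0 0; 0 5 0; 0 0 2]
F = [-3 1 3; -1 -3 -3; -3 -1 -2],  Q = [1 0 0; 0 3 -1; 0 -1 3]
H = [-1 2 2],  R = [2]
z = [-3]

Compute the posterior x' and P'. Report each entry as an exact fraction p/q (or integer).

x̄ = F·x = [-9, -3, -9]
P̄ = F·P·Fᵀ + Q = [33 -30 -8; -30 67 29; -8 29 25]
y = z − H·x̄ = [12]
S = H·P̄·Hᵀ + R = [787]
K = P̄·Hᵀ·S⁻¹ = [-109/787; 222/787; 116/787]
x' = x̄ + K·y = [-8391/787, 303/787, -5691/787]
P' = (I − K·H)·P̄ = [14090/787 588/787 6348/787; 588/787 3445/787 -2929/787; 6348/787 -2929/787 6219/787]

x' = [-8391/787, 303/787, -5691/787]
P' = [14090/787 588/787 6348/787; 588/787 3445/787 -2929/787; 6348/787 -2929/787 6219/787]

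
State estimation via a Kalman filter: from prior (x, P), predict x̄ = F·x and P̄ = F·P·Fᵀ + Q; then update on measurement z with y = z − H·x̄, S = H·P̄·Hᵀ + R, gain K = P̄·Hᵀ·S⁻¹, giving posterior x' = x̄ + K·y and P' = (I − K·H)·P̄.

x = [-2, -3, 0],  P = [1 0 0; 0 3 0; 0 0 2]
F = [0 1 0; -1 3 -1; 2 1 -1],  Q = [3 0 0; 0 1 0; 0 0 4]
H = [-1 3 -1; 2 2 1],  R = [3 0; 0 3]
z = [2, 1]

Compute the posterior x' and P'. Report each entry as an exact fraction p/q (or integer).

x̄ = F·x = [-3, -7, -7]
P̄ = F·P·Fᵀ + Q = [6 9 3; 9 31 9; 3 9 13]
y = z − H·x̄ = [13, 28]
S = H·P̄·Hᵀ + R = [199 197; 197 284]
K = P̄·Hᵀ·S⁻¹ = [-1389/17707 3021/17707; 3767/17707 2936/17707; -4165/17707 5196/17707]
x' = x̄ + K·y = [13410/17707, 7230/17707, -32606/17707]
P' = (I − K·H)·P̄ = [31551/17707 -5331/17707 -43377/17707; -5331/17707 5088/17707 9294/17707; -43377/17707 9294/17707 83754/17707]

x' = [13410/17707, 7230/17707, -32606/17707]
P' = [31551/17707 -5331/17707 -43377/17707; -5331/17707 5088/17707 9294/17707; -43377/17707 9294/17707 83754/17707]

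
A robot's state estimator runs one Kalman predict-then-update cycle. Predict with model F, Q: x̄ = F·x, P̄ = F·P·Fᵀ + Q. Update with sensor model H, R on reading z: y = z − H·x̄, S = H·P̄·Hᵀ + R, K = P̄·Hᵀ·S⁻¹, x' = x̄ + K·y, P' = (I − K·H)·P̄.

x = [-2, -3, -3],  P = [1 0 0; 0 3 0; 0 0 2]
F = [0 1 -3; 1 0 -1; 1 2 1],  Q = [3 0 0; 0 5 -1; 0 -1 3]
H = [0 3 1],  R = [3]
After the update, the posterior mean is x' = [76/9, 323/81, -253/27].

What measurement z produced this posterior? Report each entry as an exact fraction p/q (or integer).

x̄ = F·x = [6, 1, -11]
P̄ = F·P·Fᵀ + Q = [24 6 0; 6 8 -2; 0 -2 18]
S = H·P̄·Hᵀ + R = [81]
K = P̄·Hᵀ·S⁻¹ = [2/9; 22/81; 4/27]
x' − x̄ = [22/9, 242/81, 44/27] = K·y
y = (KᵀK)⁻¹·Kᵀ·(x' − x̄) = [11]
z = y + H·x̄ = [11] + [-8] = [3]

z = [3]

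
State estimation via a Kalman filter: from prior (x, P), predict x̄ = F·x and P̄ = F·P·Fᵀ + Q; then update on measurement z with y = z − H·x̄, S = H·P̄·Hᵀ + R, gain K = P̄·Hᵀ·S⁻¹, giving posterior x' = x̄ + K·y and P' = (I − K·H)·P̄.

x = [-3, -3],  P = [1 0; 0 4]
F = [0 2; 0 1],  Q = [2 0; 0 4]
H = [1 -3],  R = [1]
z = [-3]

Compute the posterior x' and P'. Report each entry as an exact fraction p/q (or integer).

x̄ = F·x = [-6, -3]
P̄ = F·P·Fᵀ + Q = [18 8; 8 8]
y = z − H·x̄ = [-6]
S = H·P̄·Hᵀ + R = [43]
K = P̄·Hᵀ·S⁻¹ = [-6/43; -16/43]
x' = x̄ + K·y = [-222/43, -33/43]
P' = (I − K·H)·P̄ = [738/43 248/43; 248/43 88/43]

x' = [-222/43, -33/43]
P' = [738/43 248/43; 248/43 88/43]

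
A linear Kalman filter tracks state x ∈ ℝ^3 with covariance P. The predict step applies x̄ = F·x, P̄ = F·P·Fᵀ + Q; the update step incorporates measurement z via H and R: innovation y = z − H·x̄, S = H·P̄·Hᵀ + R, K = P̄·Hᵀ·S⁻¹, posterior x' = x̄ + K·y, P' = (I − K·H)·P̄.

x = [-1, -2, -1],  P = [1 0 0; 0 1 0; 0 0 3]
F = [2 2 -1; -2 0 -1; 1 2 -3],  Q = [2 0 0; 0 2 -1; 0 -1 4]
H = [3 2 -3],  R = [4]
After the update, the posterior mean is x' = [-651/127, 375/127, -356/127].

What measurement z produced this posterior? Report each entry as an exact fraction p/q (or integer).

x̄ = F·x = [-5, 3, -2]
P̄ = F·P·Fᵀ + Q = [13 -1 15; -1 9 6; 15 6 36]
S = H·P̄·Hᵀ + R = [127]
K = P̄·Hᵀ·S⁻¹ = [-8/127; -3/127; -51/127]
x' − x̄ = [-16/127, -6/127, -102/127] = K·y
y = (KᵀK)⁻¹·Kᵀ·(x' − x̄) = [2]
z = y + H·x̄ = [2] + [-3] = [-1]

z = [-1]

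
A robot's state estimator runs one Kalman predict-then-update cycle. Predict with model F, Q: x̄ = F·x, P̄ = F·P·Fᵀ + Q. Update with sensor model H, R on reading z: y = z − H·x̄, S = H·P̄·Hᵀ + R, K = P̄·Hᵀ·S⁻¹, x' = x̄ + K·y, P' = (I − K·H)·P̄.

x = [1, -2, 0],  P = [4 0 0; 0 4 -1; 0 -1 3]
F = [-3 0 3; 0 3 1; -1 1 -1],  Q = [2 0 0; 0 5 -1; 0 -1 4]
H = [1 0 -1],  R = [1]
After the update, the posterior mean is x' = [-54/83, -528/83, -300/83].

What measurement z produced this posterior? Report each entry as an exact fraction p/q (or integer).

x̄ = F·x = [-3, -6, -3]
P̄ = F·P·Fᵀ + Q = [65 0 0; 0 38 10; 0 10 17]
S = H·P̄·Hᵀ + R = [83]
K = P̄·Hᵀ·S⁻¹ = [65/83; -10/83; -17/83]
x' − x̄ = [195/83, -30/83, -51/83] = K·y
y = (KᵀK)⁻¹·Kᵀ·(x' − x̄) = [3]
z = y + H·x̄ = [3] + [0] = [3]

z = [3]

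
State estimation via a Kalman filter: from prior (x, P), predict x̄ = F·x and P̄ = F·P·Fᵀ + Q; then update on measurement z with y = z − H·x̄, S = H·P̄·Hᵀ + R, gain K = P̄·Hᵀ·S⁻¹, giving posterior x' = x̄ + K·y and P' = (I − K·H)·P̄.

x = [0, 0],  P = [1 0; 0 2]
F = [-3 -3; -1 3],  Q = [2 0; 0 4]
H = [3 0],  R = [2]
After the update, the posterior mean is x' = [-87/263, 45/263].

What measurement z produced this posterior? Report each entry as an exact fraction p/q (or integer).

z = [-1]

x̄ = F·x = [0, 0]
P̄ = F·P·Fᵀ + Q = [29 -15; -15 23]
S = H·P̄·Hᵀ + R = [263]
K = P̄·Hᵀ·S⁻¹ = [87/263; -45/263]
x' − x̄ = [-87/263, 45/263] = K·y
y = (KᵀK)⁻¹·Kᵀ·(x' − x̄) = [-1]
z = y + H·x̄ = [-1] + [0] = [-1]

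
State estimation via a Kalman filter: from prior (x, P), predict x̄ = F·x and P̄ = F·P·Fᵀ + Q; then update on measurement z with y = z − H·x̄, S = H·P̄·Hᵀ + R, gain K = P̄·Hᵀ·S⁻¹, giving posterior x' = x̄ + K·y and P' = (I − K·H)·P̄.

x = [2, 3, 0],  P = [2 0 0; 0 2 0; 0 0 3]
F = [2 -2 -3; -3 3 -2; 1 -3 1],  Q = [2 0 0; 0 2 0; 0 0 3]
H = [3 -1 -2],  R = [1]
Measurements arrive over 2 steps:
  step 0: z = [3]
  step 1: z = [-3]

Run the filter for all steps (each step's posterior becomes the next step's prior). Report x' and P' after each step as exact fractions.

step 0: x' = [-519/196, 149/49, -1371/196], P' = [1511/392 -167/49 2871/392; -167/49 2442/49 -1471/49; 2871/392 -1471/49 10191/392]
step 1: x' = [460019/73582, -1917231/73582, 877632/36791], P' = [993101/36791 -5106103/73582 5529131/73582; -5106103/73582 9703151/36791 -17417173/73582; 5529131/73582 -17417173/73582 8521614/36791]

step 0: x̄ = F·x = [-2, 3, -7]
step 0: P̄ = F·P·Fᵀ + Q = [45 -6 7; -6 50 -30; 7 -30 26]
step 0: y = z − H·x̄ = [-2]
step 0: S = H·P̄·Hᵀ + R = [392]
step 0: K = P̄·Hᵀ·S⁻¹ = [127/392; -1/49; -1/392]
step 0: x' = x̄ + K·y = [-519/196, 149/49, -1371/196]
step 0: P' = (I − K·H)·P̄ = [1511/392 -167/49 2871/392; -167/49 2442/49 -1471/49; 2871/392 -1471/49 10191/392]
step 1: x̄ = F·x = [269/28, 6087/196, -1839/98]
step 1: P̄ = F·P·Fᵀ + Q = [239/8 -1139/56 1079/28; -1139/56 430687/392 -168519/196; 1079/28 -168519/196 68267/98]
step 1: y = z − H·x̄ = [-3753/98]
step 1: S = H·P̄·Hᵀ + R = [36791/98]
step 1: K = P̄·Hᵀ·S⁻¹ = [6447/73582; 109735/73582; -40945/36791]
step 1: x' = x̄ + K·y = [460019/73582, -1917231/73582, 877632/36791]
step 1: P' = (I − K·H)·P̄ = [993101/36791 -5106103/73582 5529131/73582; -5106103/73582 9703151/36791 -17417173/73582; 5529131/73582 -17417173/73582 8521614/36791]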